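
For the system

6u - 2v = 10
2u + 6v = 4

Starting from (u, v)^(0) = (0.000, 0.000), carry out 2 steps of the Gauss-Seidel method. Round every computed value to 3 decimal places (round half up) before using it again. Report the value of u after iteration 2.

1.704

Iteration 1:
  u = (10 - (-2)·0.000) / (6) = 1.667
  v = (4 - (2)·1.667) / (6) = 0.111
Iteration 2:
  u = (10 - (-2)·0.111) / (6) = 1.704
  v = (4 - (2)·1.704) / (6) = 0.099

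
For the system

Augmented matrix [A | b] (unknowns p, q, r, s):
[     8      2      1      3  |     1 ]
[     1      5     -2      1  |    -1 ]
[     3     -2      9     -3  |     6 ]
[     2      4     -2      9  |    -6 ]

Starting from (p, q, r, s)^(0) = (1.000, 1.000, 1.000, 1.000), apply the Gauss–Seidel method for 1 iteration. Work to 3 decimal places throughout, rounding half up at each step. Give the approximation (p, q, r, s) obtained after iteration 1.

(-0.625, 0.125, 1.236, -0.309)

Iteration 1:
  p = (1 - (2)·1.000 - (1)·1.000 - (3)·1.000) / (8) = -0.625
  q = (-1 - (1)·-0.625 - (-2)·1.000 - (1)·1.000) / (5) = 0.125
  r = (6 - (3)·-0.625 - (-2)·0.125 - (-3)·1.000) / (9) = 1.236
  s = (-6 - (2)·-0.625 - (4)·0.125 - (-2)·1.236) / (9) = -0.309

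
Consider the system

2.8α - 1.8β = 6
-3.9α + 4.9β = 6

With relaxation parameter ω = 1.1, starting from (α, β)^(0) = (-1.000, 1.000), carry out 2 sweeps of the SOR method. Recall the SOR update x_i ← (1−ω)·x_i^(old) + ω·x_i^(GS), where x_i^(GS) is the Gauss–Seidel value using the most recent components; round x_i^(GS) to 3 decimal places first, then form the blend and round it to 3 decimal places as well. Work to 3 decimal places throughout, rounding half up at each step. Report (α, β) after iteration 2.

Iteration 1:
  α: GS value = (6 - (-1.8)·1.000) / (2.8) = 2.786;  α ← (1−ω)·-1.000 + ω·2.786 = 3.165
  β: GS value = (6 - (-3.9)·3.165) / (4.9) = 3.744;  β ← (1−ω)·1.000 + ω·3.744 = 4.018
Iteration 2:
  α: GS value = (6 - (-1.8)·4.018) / (2.8) = 4.726;  α ← (1−ω)·3.165 + ω·4.726 = 4.882
  β: GS value = (6 - (-3.9)·4.882) / (4.9) = 5.110;  β ← (1−ω)·4.018 + ω·5.110 = 5.219

(4.882, 5.219)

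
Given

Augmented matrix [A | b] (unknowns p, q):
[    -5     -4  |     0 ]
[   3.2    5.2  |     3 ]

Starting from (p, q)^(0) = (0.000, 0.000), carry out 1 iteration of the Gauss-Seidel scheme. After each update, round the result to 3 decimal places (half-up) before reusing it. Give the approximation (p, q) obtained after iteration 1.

Iteration 1:
  p = (0 - (-4)·0.000) / (-5) = 0.000
  q = (3 - (3.2)·0.000) / (5.2) = 0.577

(0.000, 0.577)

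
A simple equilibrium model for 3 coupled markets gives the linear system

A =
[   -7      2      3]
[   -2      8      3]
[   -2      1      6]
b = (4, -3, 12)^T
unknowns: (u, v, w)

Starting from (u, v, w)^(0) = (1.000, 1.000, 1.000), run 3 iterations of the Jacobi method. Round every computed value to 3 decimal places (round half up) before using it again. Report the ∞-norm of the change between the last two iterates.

Iteration 1:
  u = (4 - (2)·1.000 - (3)·1.000) / (-7) = 0.143
  v = (-3 - (-2)·1.000 - (3)·1.000) / (8) = -0.500
  w = (12 - (-2)·1.000 - (1)·1.000) / (6) = 2.167
Iteration 2:
  u = (4 - (2)·-0.500 - (3)·2.167) / (-7) = 0.214
  v = (-3 - (-2)·0.143 - (3)·2.167) / (8) = -1.152
  w = (12 - (-2)·0.143 - (1)·-0.500) / (6) = 2.131
Iteration 3:
  u = (4 - (2)·-1.152 - (3)·2.131) / (-7) = 0.013
  v = (-3 - (-2)·0.214 - (3)·2.131) / (8) = -1.121
  w = (12 - (-2)·0.214 - (1)·-1.152) / (6) = 2.263
Change: (-0.201, 0.031, 0.132) → max |·| = 0.201

0.201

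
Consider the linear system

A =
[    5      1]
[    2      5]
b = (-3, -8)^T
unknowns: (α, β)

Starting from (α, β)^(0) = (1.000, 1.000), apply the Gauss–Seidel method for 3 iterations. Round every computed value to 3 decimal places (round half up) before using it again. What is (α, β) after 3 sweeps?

(-0.308, -1.477)

Iteration 1:
  α = (-3 - (1)·1.000) / (5) = -0.800
  β = (-8 - (2)·-0.800) / (5) = -1.280
Iteration 2:
  α = (-3 - (1)·-1.280) / (5) = -0.344
  β = (-8 - (2)·-0.344) / (5) = -1.462
Iteration 3:
  α = (-3 - (1)·-1.462) / (5) = -0.308
  β = (-8 - (2)·-0.308) / (5) = -1.477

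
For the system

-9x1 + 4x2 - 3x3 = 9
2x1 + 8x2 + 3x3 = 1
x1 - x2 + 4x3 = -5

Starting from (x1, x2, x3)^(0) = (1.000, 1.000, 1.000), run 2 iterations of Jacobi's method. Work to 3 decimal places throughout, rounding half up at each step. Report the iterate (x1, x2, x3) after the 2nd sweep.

(-0.806, 0.816, -1.153)

Iteration 1:
  x1 = (9 - (4)·1.000 - (-3)·1.000) / (-9) = -0.889
  x2 = (1 - (2)·1.000 - (3)·1.000) / (8) = -0.500
  x3 = (-5 - (1)·1.000 - (-1)·1.000) / (4) = -1.250
Iteration 2:
  x1 = (9 - (4)·-0.500 - (-3)·-1.250) / (-9) = -0.806
  x2 = (1 - (2)·-0.889 - (3)·-1.250) / (8) = 0.816
  x3 = (-5 - (1)·-0.889 - (-1)·-0.500) / (4) = -1.153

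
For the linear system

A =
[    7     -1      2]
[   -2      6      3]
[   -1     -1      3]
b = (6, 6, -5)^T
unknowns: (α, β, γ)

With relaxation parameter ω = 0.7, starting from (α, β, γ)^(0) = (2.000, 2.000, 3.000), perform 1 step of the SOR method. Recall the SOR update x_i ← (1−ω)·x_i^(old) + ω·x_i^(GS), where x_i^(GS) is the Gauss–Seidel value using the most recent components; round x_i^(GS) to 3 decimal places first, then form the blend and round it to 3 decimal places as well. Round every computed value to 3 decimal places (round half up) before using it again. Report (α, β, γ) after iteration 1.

(0.800, 0.437, 0.022)

Iteration 1:
  α: GS value = (6 - (-1)·2.000 - (2)·3.000) / (7) = 0.286;  α ← (1−ω)·2.000 + ω·0.286 = 0.800
  β: GS value = (6 - (-2)·0.800 - (3)·3.000) / (6) = -0.233;  β ← (1−ω)·2.000 + ω·-0.233 = 0.437
  γ: GS value = (-5 - (-1)·0.800 - (-1)·0.437) / (3) = -1.254;  γ ← (1−ω)·3.000 + ω·-1.254 = 0.022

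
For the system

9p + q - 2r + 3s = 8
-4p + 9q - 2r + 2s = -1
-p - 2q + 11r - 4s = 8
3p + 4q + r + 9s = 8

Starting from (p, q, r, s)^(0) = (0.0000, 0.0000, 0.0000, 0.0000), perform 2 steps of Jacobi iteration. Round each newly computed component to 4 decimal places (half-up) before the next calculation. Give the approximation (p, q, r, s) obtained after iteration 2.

(0.7666, 0.2480, 1.1111, 0.5612)

Iteration 1:
  p = (8 - (1)·0.0000 - (-2)·0.0000 - (3)·0.0000) / (9) = 0.8889
  q = (-1 - (-4)·0.0000 - (-2)·0.0000 - (2)·0.0000) / (9) = -0.1111
  r = (8 - (-1)·0.0000 - (-2)·0.0000 - (-4)·0.0000) / (11) = 0.7273
  s = (8 - (3)·0.0000 - (4)·0.0000 - (1)·0.0000) / (9) = 0.8889
Iteration 2:
  p = (8 - (1)·-0.1111 - (-2)·0.7273 - (3)·0.8889) / (9) = 0.7666
  q = (-1 - (-4)·0.8889 - (-2)·0.7273 - (2)·0.8889) / (9) = 0.2480
  r = (8 - (-1)·0.8889 - (-2)·-0.1111 - (-4)·0.8889) / (11) = 1.1111
  s = (8 - (3)·0.8889 - (4)·-0.1111 - (1)·0.7273) / (9) = 0.5612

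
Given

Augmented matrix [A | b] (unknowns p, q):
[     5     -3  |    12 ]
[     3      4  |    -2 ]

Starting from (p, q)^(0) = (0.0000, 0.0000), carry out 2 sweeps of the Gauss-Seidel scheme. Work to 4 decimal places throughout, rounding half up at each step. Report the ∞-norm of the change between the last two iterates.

1.3800

Iteration 1:
  p = (12 - (-3)·0.0000) / (5) = 2.4000
  q = (-2 - (3)·2.4000) / (4) = -2.3000
Iteration 2:
  p = (12 - (-3)·-2.3000) / (5) = 1.0200
  q = (-2 - (3)·1.0200) / (4) = -1.2650
Change: (-1.3800, 1.0350) → max |·| = 1.3800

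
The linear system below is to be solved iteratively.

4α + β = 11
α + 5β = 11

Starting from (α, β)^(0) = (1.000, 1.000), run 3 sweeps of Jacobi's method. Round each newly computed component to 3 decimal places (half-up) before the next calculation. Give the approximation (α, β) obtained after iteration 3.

Iteration 1:
  α = (11 - (1)·1.000) / (4) = 2.500
  β = (11 - (1)·1.000) / (5) = 2.000
Iteration 2:
  α = (11 - (1)·2.000) / (4) = 2.250
  β = (11 - (1)·2.500) / (5) = 1.700
Iteration 3:
  α = (11 - (1)·1.700) / (4) = 2.325
  β = (11 - (1)·2.250) / (5) = 1.750

(2.325, 1.750)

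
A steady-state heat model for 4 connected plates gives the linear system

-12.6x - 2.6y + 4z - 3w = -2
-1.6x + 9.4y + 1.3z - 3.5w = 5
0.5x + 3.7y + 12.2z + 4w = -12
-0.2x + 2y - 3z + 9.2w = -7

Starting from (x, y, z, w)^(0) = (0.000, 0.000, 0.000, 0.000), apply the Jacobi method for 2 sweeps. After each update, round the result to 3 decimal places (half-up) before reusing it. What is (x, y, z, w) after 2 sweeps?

(-0.082, 0.412, -0.902, -1.194)

Iteration 1:
  x = (-2 - (-2.6)·0.000 - (4)·0.000 - (-3)·0.000) / (-12.6) = 0.159
  y = (5 - (-1.6)·0.000 - (1.3)·0.000 - (-3.5)·0.000) / (9.4) = 0.532
  z = (-12 - (0.5)·0.000 - (3.7)·0.000 - (4)·0.000) / (12.2) = -0.984
  w = (-7 - (-0.2)·0.000 - (2)·0.000 - (-3)·0.000) / (9.2) = -0.761
Iteration 2:
  x = (-2 - (-2.6)·0.532 - (4)·-0.984 - (-3)·-0.761) / (-12.6) = -0.082
  y = (5 - (-1.6)·0.159 - (1.3)·-0.984 - (-3.5)·-0.761) / (9.4) = 0.412
  z = (-12 - (0.5)·0.159 - (3.7)·0.532 - (4)·-0.761) / (12.2) = -0.902
  w = (-7 - (-0.2)·0.159 - (2)·0.532 - (-3)·-0.984) / (9.2) = -1.194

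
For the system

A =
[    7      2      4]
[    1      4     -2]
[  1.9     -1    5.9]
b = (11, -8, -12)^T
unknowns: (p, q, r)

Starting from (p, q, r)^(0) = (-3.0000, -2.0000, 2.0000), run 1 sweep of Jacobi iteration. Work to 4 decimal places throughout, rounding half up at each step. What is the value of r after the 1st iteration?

Iteration 1:
  p = (11 - (2)·-2.0000 - (4)·2.0000) / (7) = 1.0000
  q = (-8 - (1)·-3.0000 - (-2)·2.0000) / (4) = -0.2500
  r = (-12 - (1.9)·-3.0000 - (-1)·-2.0000) / (5.9) = -1.4068

-1.4068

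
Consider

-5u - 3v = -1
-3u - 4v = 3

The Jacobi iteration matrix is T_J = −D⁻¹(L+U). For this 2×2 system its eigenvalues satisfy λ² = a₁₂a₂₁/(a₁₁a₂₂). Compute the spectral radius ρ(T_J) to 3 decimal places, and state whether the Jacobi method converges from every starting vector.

0.671

a₁₂a₂₁/(a₁₁a₂₂) = (-3)·(-3) / ((-5)·(-4)) = 0.450000
ρ = √|0.450000| = √0.450000 = 0.671
ρ < 1, so Jacobi converges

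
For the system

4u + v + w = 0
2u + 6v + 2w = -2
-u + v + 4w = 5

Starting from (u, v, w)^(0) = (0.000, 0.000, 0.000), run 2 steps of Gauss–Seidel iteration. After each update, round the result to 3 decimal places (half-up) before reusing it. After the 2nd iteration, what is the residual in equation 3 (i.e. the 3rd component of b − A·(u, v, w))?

0.000

Iteration 1:
  u = (0 - (1)·0.000 - (1)·0.000) / (4) = 0.000
  v = (-2 - (2)·0.000 - (2)·0.000) / (6) = -0.333
  w = (5 - (-1)·0.000 - (1)·-0.333) / (4) = 1.333
Iteration 2:
  u = (0 - (1)·-0.333 - (1)·1.333) / (4) = -0.250
  v = (-2 - (2)·-0.250 - (2)·1.333) / (6) = -0.694
  w = (5 - (-1)·-0.250 - (1)·-0.694) / (4) = 1.361
Residual b − A·x = (0.333, -0.058, 0.000)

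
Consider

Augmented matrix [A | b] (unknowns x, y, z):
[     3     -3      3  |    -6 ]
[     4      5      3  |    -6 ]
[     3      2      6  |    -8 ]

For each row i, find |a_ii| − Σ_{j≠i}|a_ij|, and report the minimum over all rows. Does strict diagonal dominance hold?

row 1: |3| − (3+3) = -3
row 2: |5| − (4+3) = -2
row 3: |6| − (3+2) = 1
minimum over rows = -3 → not strictly diagonally dominant

-3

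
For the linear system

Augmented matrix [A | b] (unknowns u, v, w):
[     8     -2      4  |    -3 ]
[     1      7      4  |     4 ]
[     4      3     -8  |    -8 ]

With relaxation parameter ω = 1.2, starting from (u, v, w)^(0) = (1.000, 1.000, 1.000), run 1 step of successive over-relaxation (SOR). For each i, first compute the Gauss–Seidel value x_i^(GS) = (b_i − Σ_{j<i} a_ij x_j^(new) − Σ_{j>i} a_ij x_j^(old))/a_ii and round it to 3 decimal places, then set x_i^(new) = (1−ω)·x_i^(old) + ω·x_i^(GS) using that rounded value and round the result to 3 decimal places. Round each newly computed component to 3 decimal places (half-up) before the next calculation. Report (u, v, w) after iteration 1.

Iteration 1:
  u: GS value = (-3 - (-2)·1.000 - (4)·1.000) / (8) = -0.625;  u ← (1−ω)·1.000 + ω·-0.625 = -0.950
  v: GS value = (4 - (1)·-0.950 - (4)·1.000) / (7) = 0.136;  v ← (1−ω)·1.000 + ω·0.136 = -0.037
  w: GS value = (-8 - (4)·-0.950 - (3)·-0.037) / (-8) = 0.511;  w ← (1−ω)·1.000 + ω·0.511 = 0.413

(-0.950, -0.037, 0.413)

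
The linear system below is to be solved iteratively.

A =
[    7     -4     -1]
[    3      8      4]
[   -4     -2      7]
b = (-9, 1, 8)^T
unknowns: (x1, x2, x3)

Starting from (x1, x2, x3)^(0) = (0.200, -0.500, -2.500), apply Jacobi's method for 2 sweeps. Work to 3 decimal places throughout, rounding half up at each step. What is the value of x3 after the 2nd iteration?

0.412

Iteration 1:
  x1 = (-9 - (-4)·-0.500 - (-1)·-2.500) / (7) = -1.929
  x2 = (1 - (3)·0.200 - (4)·-2.500) / (8) = 1.300
  x3 = (8 - (-4)·0.200 - (-2)·-0.500) / (7) = 1.114
Iteration 2:
  x1 = (-9 - (-4)·1.300 - (-1)·1.114) / (7) = -0.384
  x2 = (1 - (3)·-1.929 - (4)·1.114) / (8) = 0.291
  x3 = (8 - (-4)·-1.929 - (-2)·1.300) / (7) = 0.412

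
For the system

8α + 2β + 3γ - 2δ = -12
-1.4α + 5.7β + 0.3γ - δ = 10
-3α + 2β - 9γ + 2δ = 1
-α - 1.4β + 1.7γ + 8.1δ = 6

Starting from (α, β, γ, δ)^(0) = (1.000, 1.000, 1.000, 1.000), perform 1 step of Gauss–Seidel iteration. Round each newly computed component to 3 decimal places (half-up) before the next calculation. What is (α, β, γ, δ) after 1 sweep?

(-1.875, 1.417, 1.051, 0.534)

Iteration 1:
  α = (-12 - (2)·1.000 - (3)·1.000 - (-2)·1.000) / (8) = -1.875
  β = (10 - (-1.4)·-1.875 - (0.3)·1.000 - (-1)·1.000) / (5.7) = 1.417
  γ = (1 - (-3)·-1.875 - (2)·1.417 - (2)·1.000) / (-9) = 1.051
  δ = (6 - (-1)·-1.875 - (-1.4)·1.417 - (1.7)·1.051) / (8.1) = 0.534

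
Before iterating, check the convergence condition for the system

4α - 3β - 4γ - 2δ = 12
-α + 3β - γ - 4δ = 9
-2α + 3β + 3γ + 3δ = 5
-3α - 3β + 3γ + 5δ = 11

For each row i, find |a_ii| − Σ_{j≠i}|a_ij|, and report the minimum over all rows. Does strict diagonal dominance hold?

-5

row 1: |4| − (3+4+2) = -5
row 2: |3| − (1+1+4) = -3
row 3: |3| − (2+3+3) = -5
row 4: |5| − (3+3+3) = -4
minimum over rows = -5 → not strictly diagonally dominant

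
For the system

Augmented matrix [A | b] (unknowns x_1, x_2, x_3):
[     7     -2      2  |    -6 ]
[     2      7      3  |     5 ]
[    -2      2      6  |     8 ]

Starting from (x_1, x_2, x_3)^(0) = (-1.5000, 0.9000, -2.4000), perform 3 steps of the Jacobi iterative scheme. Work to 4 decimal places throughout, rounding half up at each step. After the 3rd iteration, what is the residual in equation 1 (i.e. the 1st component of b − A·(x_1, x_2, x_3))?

Iteration 1:
  x_1 = (-6 - (-2)·0.9000 - (2)·-2.4000) / (7) = 0.0857
  x_2 = (5 - (2)·-1.5000 - (3)·-2.4000) / (7) = 2.1714
  x_3 = (8 - (-2)·-1.5000 - (2)·0.9000) / (6) = 0.5333
Iteration 2:
  x_1 = (-6 - (-2)·2.1714 - (2)·0.5333) / (7) = -0.3891
  x_2 = (5 - (2)·0.0857 - (3)·0.5333) / (7) = 0.4612
  x_3 = (8 - (-2)·0.0857 - (2)·2.1714) / (6) = 0.6381
Iteration 3:
  x_1 = (-6 - (-2)·0.4612 - (2)·0.6381) / (7) = -0.9077
  x_2 = (5 - (2)·-0.3891 - (3)·0.6381) / (7) = 0.5520
  x_3 = (8 - (-2)·-0.3891 - (2)·0.4612) / (6) = 1.0499
Residual b − A·x = (-0.6419, -0.1983, -1.2188)

-0.6419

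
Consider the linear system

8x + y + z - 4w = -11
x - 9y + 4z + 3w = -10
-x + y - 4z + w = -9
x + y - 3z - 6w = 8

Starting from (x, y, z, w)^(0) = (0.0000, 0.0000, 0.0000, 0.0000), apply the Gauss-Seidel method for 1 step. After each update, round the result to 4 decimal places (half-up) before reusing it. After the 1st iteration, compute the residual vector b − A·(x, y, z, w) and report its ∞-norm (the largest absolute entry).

Iteration 1:
  x = (-11 - (1)·0.0000 - (1)·0.0000 - (-4)·0.0000) / (8) = -1.3750
  y = (-10 - (1)·-1.3750 - (4)·0.0000 - (3)·0.0000) / (-9) = 0.9583
  z = (-9 - (-1)·-1.3750 - (1)·0.9583 - (1)·0.0000) / (-4) = 2.8333
  w = (8 - (1)·-1.3750 - (1)·0.9583 - (-3)·2.8333) / (-6) = -2.8194
Residual b − A·x = (-15.0692, -2.8753, 2.8193, 0.0002); ∞-norm = 15.0692

15.0692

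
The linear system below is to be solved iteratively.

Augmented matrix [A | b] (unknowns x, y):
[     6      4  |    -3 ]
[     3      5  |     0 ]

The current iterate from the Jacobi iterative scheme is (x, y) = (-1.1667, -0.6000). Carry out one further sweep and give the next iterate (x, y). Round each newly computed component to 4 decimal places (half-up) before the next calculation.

One sweep:
  x = (-3 - (4)·-0.6000) / (6) = -0.1000
  y = (0 - (3)·-1.1667) / (5) = 0.7000

(-0.1000, 0.7000)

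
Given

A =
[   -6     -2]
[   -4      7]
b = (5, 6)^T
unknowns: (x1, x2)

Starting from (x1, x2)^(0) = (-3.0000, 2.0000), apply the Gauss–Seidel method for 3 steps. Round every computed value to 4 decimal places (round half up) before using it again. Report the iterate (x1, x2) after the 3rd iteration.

Iteration 1:
  x1 = (5 - (-2)·2.0000) / (-6) = -1.5000
  x2 = (6 - (-4)·-1.5000) / (7) = 0.0000
Iteration 2:
  x1 = (5 - (-2)·0.0000) / (-6) = -0.8333
  x2 = (6 - (-4)·-0.8333) / (7) = 0.3810
Iteration 3:
  x1 = (5 - (-2)·0.3810) / (-6) = -0.9603
  x2 = (6 - (-4)·-0.9603) / (7) = 0.3084

(-0.9603, 0.3084)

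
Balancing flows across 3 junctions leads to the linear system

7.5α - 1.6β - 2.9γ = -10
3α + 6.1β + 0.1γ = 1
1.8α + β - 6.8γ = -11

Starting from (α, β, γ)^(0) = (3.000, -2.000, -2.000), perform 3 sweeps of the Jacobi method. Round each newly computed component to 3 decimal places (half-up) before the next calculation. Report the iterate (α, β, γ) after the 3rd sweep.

(-0.747, 0.539, 1.612)

Iteration 1:
  α = (-10 - (-1.6)·-2.000 - (-2.9)·-2.000) / (7.5) = -2.533
  β = (1 - (3)·3.000 - (0.1)·-2.000) / (6.1) = -1.279
  γ = (-11 - (1.8)·3.000 - (1)·-2.000) / (-6.8) = 2.118
Iteration 2:
  α = (-10 - (-1.6)·-1.279 - (-2.9)·2.118) / (7.5) = -0.787
  β = (1 - (3)·-2.533 - (0.1)·2.118) / (6.1) = 1.375
  γ = (-11 - (1.8)·-2.533 - (1)·-1.279) / (-6.8) = 0.759
Iteration 3:
  α = (-10 - (-1.6)·1.375 - (-2.9)·0.759) / (7.5) = -0.747
  β = (1 - (3)·-0.787 - (0.1)·0.759) / (6.1) = 0.539
  γ = (-11 - (1.8)·-0.787 - (1)·1.375) / (-6.8) = 1.612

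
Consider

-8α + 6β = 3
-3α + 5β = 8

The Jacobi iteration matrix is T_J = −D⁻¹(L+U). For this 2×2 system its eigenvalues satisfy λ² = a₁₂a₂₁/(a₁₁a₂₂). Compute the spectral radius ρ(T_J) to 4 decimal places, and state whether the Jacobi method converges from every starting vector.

0.6708

a₁₂a₂₁/(a₁₁a₂₂) = (6)·(-3) / ((-8)·(5)) = 0.450000
ρ = √|0.450000| = √0.450000 = 0.6708
ρ < 1, so Jacobi converges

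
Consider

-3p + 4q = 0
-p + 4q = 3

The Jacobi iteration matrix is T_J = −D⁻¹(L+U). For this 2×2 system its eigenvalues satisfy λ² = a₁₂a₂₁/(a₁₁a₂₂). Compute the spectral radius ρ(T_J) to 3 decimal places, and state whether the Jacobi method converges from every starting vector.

a₁₂a₂₁/(a₁₁a₂₂) = (4)·(-1) / ((-3)·(4)) = 0.333333
ρ = √|0.333333| = √0.333333 = 0.577
ρ < 1, so Jacobi converges

0.577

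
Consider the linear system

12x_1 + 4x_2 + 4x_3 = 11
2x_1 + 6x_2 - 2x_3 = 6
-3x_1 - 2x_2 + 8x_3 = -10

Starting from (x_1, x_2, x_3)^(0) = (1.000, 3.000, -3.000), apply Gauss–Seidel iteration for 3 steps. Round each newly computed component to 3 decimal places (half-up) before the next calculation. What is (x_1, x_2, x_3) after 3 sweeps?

Iteration 1:
  x_1 = (11 - (4)·3.000 - (4)·-3.000) / (12) = 0.917
  x_2 = (6 - (2)·0.917 - (-2)·-3.000) / (6) = -0.306
  x_3 = (-10 - (-3)·0.917 - (-2)·-0.306) / (8) = -0.983
Iteration 2:
  x_1 = (11 - (4)·-0.306 - (4)·-0.983) / (12) = 1.346
  x_2 = (6 - (2)·1.346 - (-2)·-0.983) / (6) = 0.224
  x_3 = (-10 - (-3)·1.346 - (-2)·0.224) / (8) = -0.689
Iteration 3:
  x_1 = (11 - (4)·0.224 - (4)·-0.689) / (12) = 1.072
  x_2 = (6 - (2)·1.072 - (-2)·-0.689) / (6) = 0.413
  x_3 = (-10 - (-3)·1.072 - (-2)·0.413) / (8) = -0.745

(1.072, 0.413, -0.745)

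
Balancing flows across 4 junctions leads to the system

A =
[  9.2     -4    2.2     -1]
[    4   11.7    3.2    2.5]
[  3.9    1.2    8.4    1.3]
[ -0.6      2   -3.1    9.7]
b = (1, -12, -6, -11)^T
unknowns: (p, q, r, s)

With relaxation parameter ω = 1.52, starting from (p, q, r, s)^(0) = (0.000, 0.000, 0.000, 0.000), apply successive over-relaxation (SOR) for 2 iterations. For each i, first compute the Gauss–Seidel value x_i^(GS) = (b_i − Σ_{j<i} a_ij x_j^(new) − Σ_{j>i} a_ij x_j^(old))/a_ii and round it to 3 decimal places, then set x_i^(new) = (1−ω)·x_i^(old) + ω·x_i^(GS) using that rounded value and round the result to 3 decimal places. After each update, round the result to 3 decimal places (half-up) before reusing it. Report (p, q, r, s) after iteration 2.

Iteration 1:
  p: GS value = (1 - (-4)·0.000 - (2.2)·0.000 - (-1)·0.000) / (9.2) = 0.109;  p ← (1−ω)·0.000 + ω·0.109 = 0.166
  q: GS value = (-12 - (4)·0.166 - (3.2)·0.000 - (2.5)·0.000) / (11.7) = -1.082;  q ← (1−ω)·0.000 + ω·-1.082 = -1.645
  r: GS value = (-6 - (3.9)·0.166 - (1.2)·-1.645 - (1.3)·0.000) / (8.4) = -0.556;  r ← (1−ω)·0.000 + ω·-0.556 = -0.845
  s: GS value = (-11 - (-0.6)·0.166 - (2)·-1.645 - (-3.1)·-0.845) / (9.7) = -1.055;  s ← (1−ω)·0.000 + ω·-1.055 = -1.604
Iteration 2:
  p: GS value = (1 - (-4)·-1.645 - (2.2)·-0.845 - (-1)·-1.604) / (9.2) = -0.579;  p ← (1−ω)·0.166 + ω·-0.579 = -0.966
  q: GS value = (-12 - (4)·-0.966 - (3.2)·-0.845 - (2.5)·-1.604) / (11.7) = -0.122;  q ← (1−ω)·-1.645 + ω·-0.122 = 0.670
  r: GS value = (-6 - (3.9)·-0.966 - (1.2)·0.670 - (1.3)·-1.604) / (8.4) = -0.113;  r ← (1−ω)·-0.845 + ω·-0.113 = 0.268
  s: GS value = (-11 - (-0.6)·-0.966 - (2)·0.670 - (-3.1)·0.268) / (9.7) = -1.246;  s ← (1−ω)·-1.604 + ω·-1.246 = -1.060

(-0.966, 0.670, 0.268, -1.060)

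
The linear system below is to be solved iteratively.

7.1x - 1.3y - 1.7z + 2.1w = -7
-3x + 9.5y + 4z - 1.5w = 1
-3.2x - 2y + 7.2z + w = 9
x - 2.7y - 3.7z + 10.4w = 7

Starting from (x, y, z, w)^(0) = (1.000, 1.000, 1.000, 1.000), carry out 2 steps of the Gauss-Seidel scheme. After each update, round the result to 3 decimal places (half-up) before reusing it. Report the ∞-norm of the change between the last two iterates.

0.314

Iteration 1:
  x = (-7 - (-1.3)·1.000 - (-1.7)·1.000 - (2.1)·1.000) / (7.1) = -0.859
  y = (1 - (-3)·-0.859 - (4)·1.000 - (-1.5)·1.000) / (9.5) = -0.429
  z = (9 - (-3.2)·-0.859 - (-2)·-0.429 - (1)·1.000) / (7.2) = 0.610
  w = (7 - (1)·-0.859 - (-2.7)·-0.429 - (-3.7)·0.610) / (10.4) = 0.861
Iteration 2:
  x = (-7 - (-1.3)·-0.429 - (-1.7)·0.610 - (2.1)·0.861) / (7.1) = -1.173
  y = (1 - (-3)·-1.173 - (4)·0.610 - (-1.5)·0.861) / (9.5) = -0.386
  z = (9 - (-3.2)·-1.173 - (-2)·-0.386 - (1)·0.861) / (7.2) = 0.502
  w = (7 - (1)·-1.173 - (-2.7)·-0.386 - (-3.7)·0.502) / (10.4) = 0.864
Change: (-0.314, 0.043, -0.108, 0.003) → max |·| = 0.314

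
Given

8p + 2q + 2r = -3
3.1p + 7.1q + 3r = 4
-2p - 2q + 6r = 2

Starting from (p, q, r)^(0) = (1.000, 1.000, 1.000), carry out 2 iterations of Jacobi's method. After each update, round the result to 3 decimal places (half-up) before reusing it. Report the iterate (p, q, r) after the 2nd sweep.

Iteration 1:
  p = (-3 - (2)·1.000 - (2)·1.000) / (8) = -0.875
  q = (4 - (3.1)·1.000 - (3)·1.000) / (7.1) = -0.296
  r = (2 - (-2)·1.000 - (-2)·1.000) / (6) = 1.000
Iteration 2:
  p = (-3 - (2)·-0.296 - (2)·1.000) / (8) = -0.551
  q = (4 - (3.1)·-0.875 - (3)·1.000) / (7.1) = 0.523
  r = (2 - (-2)·-0.875 - (-2)·-0.296) / (6) = -0.057

(-0.551, 0.523, -0.057)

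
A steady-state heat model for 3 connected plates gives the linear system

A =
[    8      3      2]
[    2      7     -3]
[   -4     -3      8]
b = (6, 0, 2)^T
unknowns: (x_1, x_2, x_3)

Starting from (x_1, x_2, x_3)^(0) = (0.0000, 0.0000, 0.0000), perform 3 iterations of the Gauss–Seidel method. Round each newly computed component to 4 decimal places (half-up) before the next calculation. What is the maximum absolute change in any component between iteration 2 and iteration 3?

0.1099

Iteration 1:
  x_1 = (6 - (3)·0.0000 - (2)·0.0000) / (8) = 0.7500
  x_2 = (0 - (2)·0.7500 - (-3)·0.0000) / (7) = -0.2143
  x_3 = (2 - (-4)·0.7500 - (-3)·-0.2143) / (8) = 0.5446
Iteration 2:
  x_1 = (6 - (3)·-0.2143 - (2)·0.5446) / (8) = 0.6942
  x_2 = (0 - (2)·0.6942 - (-3)·0.5446) / (7) = 0.0351
  x_3 = (2 - (-4)·0.6942 - (-3)·0.0351) / (8) = 0.6103
Iteration 3:
  x_1 = (6 - (3)·0.0351 - (2)·0.6103) / (8) = 0.5843
  x_2 = (0 - (2)·0.5843 - (-3)·0.6103) / (7) = 0.0946
  x_3 = (2 - (-4)·0.5843 - (-3)·0.0946) / (8) = 0.5776
Change: (-0.1099, 0.0595, -0.0327) → max |·| = 0.1099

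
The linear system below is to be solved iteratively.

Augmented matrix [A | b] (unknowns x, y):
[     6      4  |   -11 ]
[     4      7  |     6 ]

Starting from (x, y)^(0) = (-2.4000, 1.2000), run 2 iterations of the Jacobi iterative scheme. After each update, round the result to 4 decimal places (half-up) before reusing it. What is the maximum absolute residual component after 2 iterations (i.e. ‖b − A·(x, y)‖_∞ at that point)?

2.7431

Iteration 1:
  x = (-11 - (4)·1.2000) / (6) = -2.6333
  y = (6 - (4)·-2.4000) / (7) = 2.2286
Iteration 2:
  x = (-11 - (4)·2.2286) / (6) = -3.3191
  y = (6 - (4)·-2.6333) / (7) = 2.3619
Residual b − A·x = (-0.5330, 2.7431); ∞-norm = 2.7431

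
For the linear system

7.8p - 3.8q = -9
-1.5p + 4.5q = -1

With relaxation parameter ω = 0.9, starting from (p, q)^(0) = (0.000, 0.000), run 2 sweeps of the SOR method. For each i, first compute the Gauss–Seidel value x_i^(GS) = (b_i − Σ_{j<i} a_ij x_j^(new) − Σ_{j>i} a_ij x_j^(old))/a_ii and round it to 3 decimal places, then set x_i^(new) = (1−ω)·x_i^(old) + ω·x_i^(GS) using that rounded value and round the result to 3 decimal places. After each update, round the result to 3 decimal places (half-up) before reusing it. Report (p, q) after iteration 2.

(-1.367, -0.661)

Iteration 1:
  p: GS value = (-9 - (-3.8)·0.000) / (7.8) = -1.154;  p ← (1−ω)·0.000 + ω·-1.154 = -1.039
  q: GS value = (-1 - (-1.5)·-1.039) / (4.5) = -0.569;  q ← (1−ω)·0.000 + ω·-0.569 = -0.512
Iteration 2:
  p: GS value = (-9 - (-3.8)·-0.512) / (7.8) = -1.403;  p ← (1−ω)·-1.039 + ω·-1.403 = -1.367
  q: GS value = (-1 - (-1.5)·-1.367) / (4.5) = -0.678;  q ← (1−ω)·-0.512 + ω·-0.678 = -0.661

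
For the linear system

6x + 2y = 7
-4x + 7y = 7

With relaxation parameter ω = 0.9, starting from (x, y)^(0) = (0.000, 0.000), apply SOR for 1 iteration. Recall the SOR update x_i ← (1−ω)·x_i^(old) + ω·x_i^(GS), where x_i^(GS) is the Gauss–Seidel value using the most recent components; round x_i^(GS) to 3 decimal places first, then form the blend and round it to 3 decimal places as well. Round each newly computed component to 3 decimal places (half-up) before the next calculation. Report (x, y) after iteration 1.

(1.050, 1.440)

Iteration 1:
  x: GS value = (7 - (2)·0.000) / (6) = 1.167;  x ← (1−ω)·0.000 + ω·1.167 = 1.050
  y: GS value = (7 - (-4)·1.050) / (7) = 1.600;  y ← (1−ω)·0.000 + ω·1.600 = 1.440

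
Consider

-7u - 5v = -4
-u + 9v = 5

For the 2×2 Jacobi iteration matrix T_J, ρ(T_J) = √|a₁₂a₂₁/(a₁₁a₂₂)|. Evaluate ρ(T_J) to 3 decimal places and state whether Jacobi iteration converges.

a₁₂a₂₁/(a₁₁a₂₂) = (-5)·(-1) / ((-7)·(9)) = -0.079365
ρ = √|-0.079365| = √0.079365 = 0.282
ρ < 1, so Jacobi converges

0.282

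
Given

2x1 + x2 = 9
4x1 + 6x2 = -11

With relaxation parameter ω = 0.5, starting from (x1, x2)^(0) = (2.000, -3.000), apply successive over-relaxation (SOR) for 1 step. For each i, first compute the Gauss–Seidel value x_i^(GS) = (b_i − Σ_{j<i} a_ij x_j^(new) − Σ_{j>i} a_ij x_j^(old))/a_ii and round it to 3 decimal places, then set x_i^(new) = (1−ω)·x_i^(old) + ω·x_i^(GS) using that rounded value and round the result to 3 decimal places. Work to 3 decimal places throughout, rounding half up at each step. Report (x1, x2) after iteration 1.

Iteration 1:
  x1: GS value = (9 - (1)·-3.000) / (2) = 6.000;  x1 ← (1−ω)·2.000 + ω·6.000 = 4.000
  x2: GS value = (-11 - (4)·4.000) / (6) = -4.500;  x2 ← (1−ω)·-3.000 + ω·-4.500 = -3.750

(4.000, -3.750)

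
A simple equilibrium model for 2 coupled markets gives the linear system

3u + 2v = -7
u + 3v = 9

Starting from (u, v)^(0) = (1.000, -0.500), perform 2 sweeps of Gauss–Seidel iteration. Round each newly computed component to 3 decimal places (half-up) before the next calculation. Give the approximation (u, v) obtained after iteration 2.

Iteration 1:
  u = (-7 - (2)·-0.500) / (3) = -2.000
  v = (9 - (1)·-2.000) / (3) = 3.667
Iteration 2:
  u = (-7 - (2)·3.667) / (3) = -4.778
  v = (9 - (1)·-4.778) / (3) = 4.593

(-4.778, 4.593)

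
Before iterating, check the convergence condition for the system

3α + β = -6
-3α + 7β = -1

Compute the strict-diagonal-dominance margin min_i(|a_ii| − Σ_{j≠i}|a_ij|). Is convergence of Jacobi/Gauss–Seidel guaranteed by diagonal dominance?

row 1: |3| − (1) = 2
row 2: |7| − (3) = 4
minimum over rows = 2 → strictly diagonally dominant (convergence guaranteed)

2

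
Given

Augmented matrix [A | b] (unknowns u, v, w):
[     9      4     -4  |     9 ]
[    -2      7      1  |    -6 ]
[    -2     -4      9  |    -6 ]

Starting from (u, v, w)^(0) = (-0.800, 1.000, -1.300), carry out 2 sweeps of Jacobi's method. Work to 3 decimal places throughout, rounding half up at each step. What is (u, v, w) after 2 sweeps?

Iteration 1:
  u = (9 - (4)·1.000 - (-4)·-1.300) / (9) = -0.022
  v = (-6 - (-2)·-0.800 - (1)·-1.300) / (7) = -0.900
  w = (-6 - (-2)·-0.800 - (-4)·1.000) / (9) = -0.400
Iteration 2:
  u = (9 - (4)·-0.900 - (-4)·-0.400) / (9) = 1.222
  v = (-6 - (-2)·-0.022 - (1)·-0.400) / (7) = -0.806
  w = (-6 - (-2)·-0.022 - (-4)·-0.900) / (9) = -1.072

(1.222, -0.806, -1.072)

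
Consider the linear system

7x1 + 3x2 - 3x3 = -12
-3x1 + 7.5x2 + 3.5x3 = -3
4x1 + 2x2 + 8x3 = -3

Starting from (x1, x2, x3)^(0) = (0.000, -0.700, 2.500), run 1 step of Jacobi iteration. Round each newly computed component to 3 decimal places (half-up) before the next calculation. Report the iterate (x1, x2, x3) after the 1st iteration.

Iteration 1:
  x1 = (-12 - (3)·-0.700 - (-3)·2.500) / (7) = -0.343
  x2 = (-3 - (-3)·0.000 - (3.5)·2.500) / (7.5) = -1.567
  x3 = (-3 - (4)·0.000 - (2)·-0.700) / (8) = -0.200

(-0.343, -1.567, -0.200)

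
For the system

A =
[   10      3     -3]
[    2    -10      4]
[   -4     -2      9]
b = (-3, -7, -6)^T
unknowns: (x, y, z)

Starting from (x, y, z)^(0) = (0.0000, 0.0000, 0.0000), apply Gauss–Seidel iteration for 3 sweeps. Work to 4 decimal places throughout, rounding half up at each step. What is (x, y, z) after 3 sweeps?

(-0.6617, 0.2050, -0.9152)

Iteration 1:
  x = (-3 - (3)·0.0000 - (-3)·0.0000) / (10) = -0.3000
  y = (-7 - (2)·-0.3000 - (4)·0.0000) / (-10) = 0.6400
  z = (-6 - (-4)·-0.3000 - (-2)·0.6400) / (9) = -0.6578
Iteration 2:
  x = (-3 - (3)·0.6400 - (-3)·-0.6578) / (10) = -0.6893
  y = (-7 - (2)·-0.6893 - (4)·-0.6578) / (-10) = 0.2990
  z = (-6 - (-4)·-0.6893 - (-2)·0.2990) / (9) = -0.9066
Iteration 3:
  x = (-3 - (3)·0.2990 - (-3)·-0.9066) / (10) = -0.6617
  y = (-7 - (2)·-0.6617 - (4)·-0.9066) / (-10) = 0.2050
  z = (-6 - (-4)·-0.6617 - (-2)·0.2050) / (9) = -0.9152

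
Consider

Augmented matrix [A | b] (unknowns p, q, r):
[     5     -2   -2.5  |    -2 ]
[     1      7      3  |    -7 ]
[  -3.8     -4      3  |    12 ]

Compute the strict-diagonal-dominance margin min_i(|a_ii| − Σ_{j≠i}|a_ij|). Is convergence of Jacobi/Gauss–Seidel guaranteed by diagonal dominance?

-4.8

row 1: |5| − (2+2.5) = 0.5
row 2: |7| − (1+3) = 3
row 3: |3| − (3.8+4) = -4.8
minimum over rows = -4.8 → not strictly diagonally dominant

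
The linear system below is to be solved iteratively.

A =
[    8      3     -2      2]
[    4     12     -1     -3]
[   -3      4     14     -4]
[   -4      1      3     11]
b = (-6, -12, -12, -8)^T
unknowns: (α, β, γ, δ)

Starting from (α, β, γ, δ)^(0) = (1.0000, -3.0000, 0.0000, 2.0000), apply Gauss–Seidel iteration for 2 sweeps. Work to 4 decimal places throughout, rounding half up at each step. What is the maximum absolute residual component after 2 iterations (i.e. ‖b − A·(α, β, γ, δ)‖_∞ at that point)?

Iteration 1:
  α = (-6 - (3)·-3.0000 - (-2)·0.0000 - (2)·2.0000) / (8) = -0.1250
  β = (-12 - (4)·-0.1250 - (-1)·0.0000 - (-3)·2.0000) / (12) = -0.4583
  γ = (-12 - (-3)·-0.1250 - (4)·-0.4583 - (-4)·2.0000) / (14) = -0.1816
  δ = (-8 - (-4)·-0.1250 - (1)·-0.4583 - (3)·-0.1816) / (11) = -0.6815
Iteration 2:
  α = (-6 - (3)·-0.4583 - (-2)·-0.1816 - (2)·-0.6815) / (8) = -0.4532
  β = (-12 - (4)·-0.4532 - (-1)·-0.1816 - (-3)·-0.6815) / (12) = -1.0344
  γ = (-12 - (-3)·-0.4532 - (4)·-1.0344 - (-4)·-0.6815) / (14) = -0.8534
  δ = (-8 - (-4)·-0.4532 - (1)·-1.0344 - (3)·-0.8534) / (11) = -0.5653
Residual b − A·x = (0.1526, -0.3237, 0.4644, 0.0001); ∞-norm = 0.4644

0.4644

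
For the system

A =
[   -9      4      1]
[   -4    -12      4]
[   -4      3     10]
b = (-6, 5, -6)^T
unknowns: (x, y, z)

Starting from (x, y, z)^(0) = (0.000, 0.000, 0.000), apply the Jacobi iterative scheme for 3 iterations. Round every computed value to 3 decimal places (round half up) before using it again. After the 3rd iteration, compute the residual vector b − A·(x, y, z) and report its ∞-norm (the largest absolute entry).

Iteration 1:
  x = (-6 - (4)·0.000 - (1)·0.000) / (-9) = 0.667
  y = (5 - (-4)·0.000 - (4)·0.000) / (-12) = -0.417
  z = (-6 - (-4)·0.000 - (3)·0.000) / (10) = -0.600
Iteration 2:
  x = (-6 - (4)·-0.417 - (1)·-0.600) / (-9) = 0.415
  y = (5 - (-4)·0.667 - (4)·-0.600) / (-12) = -0.839
  z = (-6 - (-4)·0.667 - (3)·-0.417) / (10) = -0.208
Iteration 3:
  x = (-6 - (4)·-0.839 - (1)·-0.208) / (-9) = 0.271
  y = (5 - (-4)·0.415 - (4)·-0.208) / (-12) = -0.624
  z = (-6 - (-4)·0.415 - (3)·-0.839) / (10) = -0.182
Residual b − A·x = (-0.883, -0.676, -1.224); ∞-norm = 1.224

1.224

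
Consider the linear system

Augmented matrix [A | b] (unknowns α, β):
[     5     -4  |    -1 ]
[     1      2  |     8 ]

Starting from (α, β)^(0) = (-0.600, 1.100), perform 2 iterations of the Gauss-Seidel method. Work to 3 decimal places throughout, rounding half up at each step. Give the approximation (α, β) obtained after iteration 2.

(2.728, 2.636)

Iteration 1:
  α = (-1 - (-4)·1.100) / (5) = 0.680
  β = (8 - (1)·0.680) / (2) = 3.660
Iteration 2:
  α = (-1 - (-4)·3.660) / (5) = 2.728
  β = (8 - (1)·2.728) / (2) = 2.636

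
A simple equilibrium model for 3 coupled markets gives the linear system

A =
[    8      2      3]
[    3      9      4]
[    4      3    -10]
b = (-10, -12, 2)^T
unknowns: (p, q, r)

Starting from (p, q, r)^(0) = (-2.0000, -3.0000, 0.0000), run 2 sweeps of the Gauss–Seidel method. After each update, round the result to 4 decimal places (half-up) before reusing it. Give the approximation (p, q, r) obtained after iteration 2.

(-0.6771, -0.7743, -0.7031)

Iteration 1:
  p = (-10 - (2)·-3.0000 - (3)·0.0000) / (8) = -0.5000
  q = (-12 - (3)·-0.5000 - (4)·0.0000) / (9) = -1.1667
  r = (2 - (4)·-0.5000 - (3)·-1.1667) / (-10) = -0.7500
Iteration 2:
  p = (-10 - (2)·-1.1667 - (3)·-0.7500) / (8) = -0.6771
  q = (-12 - (3)·-0.6771 - (4)·-0.7500) / (9) = -0.7743
  r = (2 - (4)·-0.6771 - (3)·-0.7743) / (-10) = -0.7031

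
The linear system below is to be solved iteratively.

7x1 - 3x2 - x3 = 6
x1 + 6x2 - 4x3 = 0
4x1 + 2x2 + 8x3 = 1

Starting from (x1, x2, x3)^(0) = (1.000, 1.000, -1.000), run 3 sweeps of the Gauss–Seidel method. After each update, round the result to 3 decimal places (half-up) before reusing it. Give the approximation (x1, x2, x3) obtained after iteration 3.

(0.752, -0.156, -0.212)

Iteration 1:
  x1 = (6 - (-3)·1.000 - (-1)·-1.000) / (7) = 1.143
  x2 = (0 - (1)·1.143 - (-4)·-1.000) / (6) = -0.857
  x3 = (1 - (4)·1.143 - (2)·-0.857) / (8) = -0.232
Iteration 2:
  x1 = (6 - (-3)·-0.857 - (-1)·-0.232) / (7) = 0.457
  x2 = (0 - (1)·0.457 - (-4)·-0.232) / (6) = -0.231
  x3 = (1 - (4)·0.457 - (2)·-0.231) / (8) = -0.046
Iteration 3:
  x1 = (6 - (-3)·-0.231 - (-1)·-0.046) / (7) = 0.752
  x2 = (0 - (1)·0.752 - (-4)·-0.046) / (6) = -0.156
  x3 = (1 - (4)·0.752 - (2)·-0.156) / (8) = -0.212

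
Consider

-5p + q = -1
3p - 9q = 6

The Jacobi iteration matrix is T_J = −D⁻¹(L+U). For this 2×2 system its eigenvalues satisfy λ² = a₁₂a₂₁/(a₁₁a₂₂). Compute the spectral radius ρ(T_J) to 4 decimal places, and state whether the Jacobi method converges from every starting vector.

a₁₂a₂₁/(a₁₁a₂₂) = (1)·(3) / ((-5)·(-9)) = 0.066667
ρ = √|0.066667| = √0.066667 = 0.2582
ρ < 1, so Jacobi converges

0.2582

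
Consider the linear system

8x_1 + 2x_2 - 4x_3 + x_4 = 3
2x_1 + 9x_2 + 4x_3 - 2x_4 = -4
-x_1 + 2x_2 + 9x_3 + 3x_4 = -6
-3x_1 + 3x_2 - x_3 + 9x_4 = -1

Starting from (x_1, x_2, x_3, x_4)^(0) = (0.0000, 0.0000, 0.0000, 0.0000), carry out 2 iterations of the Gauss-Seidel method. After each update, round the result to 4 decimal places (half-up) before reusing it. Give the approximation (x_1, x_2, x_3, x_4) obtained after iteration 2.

Iteration 1:
  x_1 = (3 - (2)·0.0000 - (-4)·0.0000 - (1)·0.0000) / (8) = 0.3750
  x_2 = (-4 - (2)·0.3750 - (4)·0.0000 - (-2)·0.0000) / (9) = -0.5278
  x_3 = (-6 - (-1)·0.3750 - (2)·-0.5278 - (3)·0.0000) / (9) = -0.5077
  x_4 = (-1 - (-3)·0.3750 - (3)·-0.5278 - (-1)·-0.5077) / (9) = 0.1334
Iteration 2:
  x_1 = (3 - (2)·-0.5278 - (-4)·-0.5077 - (1)·0.1334) / (8) = 0.2364
  x_2 = (-4 - (2)·0.2364 - (4)·-0.5077 - (-2)·0.1334) / (9) = -0.2417
  x_3 = (-6 - (-1)·0.2364 - (2)·-0.2417 - (3)·0.1334) / (9) = -0.6312
  x_4 = (-1 - (-3)·0.2364 - (3)·-0.2417 - (-1)·-0.6312) / (9) = -0.0219

(0.2364, -0.2417, -0.6312, -0.0219)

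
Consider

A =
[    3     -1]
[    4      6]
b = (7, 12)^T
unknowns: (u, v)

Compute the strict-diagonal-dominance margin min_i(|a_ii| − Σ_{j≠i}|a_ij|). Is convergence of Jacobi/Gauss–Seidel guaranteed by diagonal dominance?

2

row 1: |3| − (1) = 2
row 2: |6| − (4) = 2
minimum over rows = 2 → strictly diagonally dominant (convergence guaranteed)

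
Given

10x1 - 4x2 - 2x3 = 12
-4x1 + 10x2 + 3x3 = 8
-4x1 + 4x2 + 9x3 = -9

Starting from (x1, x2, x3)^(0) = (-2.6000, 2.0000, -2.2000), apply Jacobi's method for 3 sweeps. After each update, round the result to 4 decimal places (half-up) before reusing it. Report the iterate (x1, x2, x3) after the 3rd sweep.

Iteration 1:
  x1 = (12 - (-4)·2.0000 - (-2)·-2.2000) / (10) = 1.5600
  x2 = (8 - (-4)·-2.6000 - (3)·-2.2000) / (10) = 0.4200
  x3 = (-9 - (-4)·-2.6000 - (4)·2.0000) / (9) = -3.0444
Iteration 2:
  x1 = (12 - (-4)·0.4200 - (-2)·-3.0444) / (10) = 0.7591
  x2 = (8 - (-4)·1.5600 - (3)·-3.0444) / (10) = 2.3373
  x3 = (-9 - (-4)·1.5600 - (4)·0.4200) / (9) = -0.4933
Iteration 3:
  x1 = (12 - (-4)·2.3373 - (-2)·-0.4933) / (10) = 2.0363
  x2 = (8 - (-4)·0.7591 - (3)·-0.4933) / (10) = 1.2516
  x3 = (-9 - (-4)·0.7591 - (4)·2.3373) / (9) = -1.7014

(2.0363, 1.2516, -1.7014)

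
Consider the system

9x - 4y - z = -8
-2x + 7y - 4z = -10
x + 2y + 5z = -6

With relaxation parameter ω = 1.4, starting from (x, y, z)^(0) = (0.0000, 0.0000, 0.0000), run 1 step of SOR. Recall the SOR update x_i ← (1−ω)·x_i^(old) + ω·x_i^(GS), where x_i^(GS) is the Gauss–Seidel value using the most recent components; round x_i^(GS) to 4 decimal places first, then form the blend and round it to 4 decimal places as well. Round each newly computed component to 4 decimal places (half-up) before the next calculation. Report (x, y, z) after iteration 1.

Iteration 1:
  x: GS value = (-8 - (-4)·0.0000 - (-1)·0.0000) / (9) = -0.8889;  x ← (1−ω)·0.0000 + ω·-0.8889 = -1.2445
  y: GS value = (-10 - (-2)·-1.2445 - (-4)·0.0000) / (7) = -1.7841;  y ← (1−ω)·0.0000 + ω·-1.7841 = -2.4977
  z: GS value = (-6 - (1)·-1.2445 - (2)·-2.4977) / (5) = 0.0480;  z ← (1−ω)·0.0000 + ω·0.0480 = 0.0672

(-1.2445, -2.4977, 0.0672)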